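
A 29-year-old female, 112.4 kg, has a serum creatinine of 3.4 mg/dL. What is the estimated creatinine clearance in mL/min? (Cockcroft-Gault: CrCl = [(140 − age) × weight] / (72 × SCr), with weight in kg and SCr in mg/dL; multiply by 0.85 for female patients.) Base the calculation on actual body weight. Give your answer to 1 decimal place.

43.3 mL/min

CrCl = (140 − 29) × 112.4 / (72 × 3.4) × 0.85 = 12476.4 / 244.80 × 0.85 ≈ 43.3 mL/min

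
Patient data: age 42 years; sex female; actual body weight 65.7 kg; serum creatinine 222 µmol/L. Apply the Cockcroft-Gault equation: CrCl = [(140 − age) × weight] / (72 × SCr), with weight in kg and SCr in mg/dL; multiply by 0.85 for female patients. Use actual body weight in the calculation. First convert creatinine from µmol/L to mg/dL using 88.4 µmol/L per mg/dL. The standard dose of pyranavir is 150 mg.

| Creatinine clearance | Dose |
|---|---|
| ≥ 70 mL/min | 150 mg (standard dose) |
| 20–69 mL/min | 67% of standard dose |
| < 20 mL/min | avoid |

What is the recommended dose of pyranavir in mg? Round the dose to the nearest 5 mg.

100 mg

SCr = 222 / 88.4 = 2.511 mg/dL
CrCl = (140 − 42) × 65.7 / (72 × 2.511) × 0.85 = 6438.6 / 180.79 × 0.85 ≈ 30.3 mL/min
CrCl ≈ 30 mL/min → bracket 20–69 mL/min.
67% of 150 mg = 100.5 mg → 100 mg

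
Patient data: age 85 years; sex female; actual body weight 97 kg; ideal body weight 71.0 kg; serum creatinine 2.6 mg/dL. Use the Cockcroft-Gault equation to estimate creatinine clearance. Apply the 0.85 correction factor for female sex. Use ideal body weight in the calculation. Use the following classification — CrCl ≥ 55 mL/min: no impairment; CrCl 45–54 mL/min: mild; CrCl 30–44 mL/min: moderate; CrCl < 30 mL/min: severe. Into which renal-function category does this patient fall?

CrCl = (140 − 85) × 71 / (72 × 2.6) × 0.85 = 3905.0 / 187.20 × 0.85 ≈ 17.7 mL/min
18 mL/min falls in the 'severe' range.

severe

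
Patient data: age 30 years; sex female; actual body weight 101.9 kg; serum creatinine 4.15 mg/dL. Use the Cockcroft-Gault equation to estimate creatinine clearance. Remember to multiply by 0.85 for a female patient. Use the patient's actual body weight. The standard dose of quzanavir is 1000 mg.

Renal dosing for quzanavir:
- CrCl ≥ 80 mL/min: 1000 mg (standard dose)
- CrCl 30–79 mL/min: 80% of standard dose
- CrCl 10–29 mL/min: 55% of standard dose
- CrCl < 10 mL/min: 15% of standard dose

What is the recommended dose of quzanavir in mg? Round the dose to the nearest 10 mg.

CrCl = (140 − 30) × 101.9 / (72 × 4.15) × 0.85 = 11209.0 / 298.80 × 0.85 ≈ 31.9 mL/min
CrCl ≈ 32 mL/min → bracket 30–79 mL/min.
80% of 1000 mg = 800 mg

800 mg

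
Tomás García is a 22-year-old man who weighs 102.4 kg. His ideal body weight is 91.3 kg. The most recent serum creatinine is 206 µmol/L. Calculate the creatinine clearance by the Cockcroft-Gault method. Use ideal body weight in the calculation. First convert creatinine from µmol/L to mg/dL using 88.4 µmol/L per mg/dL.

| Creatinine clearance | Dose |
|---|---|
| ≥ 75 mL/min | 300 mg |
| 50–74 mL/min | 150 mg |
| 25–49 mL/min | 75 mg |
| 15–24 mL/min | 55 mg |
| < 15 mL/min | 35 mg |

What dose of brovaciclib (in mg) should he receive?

SCr = 206 / 88.4 = 2.33 mg/dL
CrCl = (140 − 22) × 91.3 / (72 × 2.33) = 10773.4 / 167.76 ≈ 64.2 mL/min
CrCl ≈ 64 mL/min → bracket 50–74 mL/min.
Dose for this bracket: 150 mg.

150 mg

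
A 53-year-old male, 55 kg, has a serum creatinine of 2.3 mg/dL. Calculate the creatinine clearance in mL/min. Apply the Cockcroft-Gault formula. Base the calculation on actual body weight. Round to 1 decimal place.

28.9 mL/min

CrCl = (140 − 53) × 55 / (72 × 2.3) = 4785.0 / 165.60 ≈ 28.9 mL/min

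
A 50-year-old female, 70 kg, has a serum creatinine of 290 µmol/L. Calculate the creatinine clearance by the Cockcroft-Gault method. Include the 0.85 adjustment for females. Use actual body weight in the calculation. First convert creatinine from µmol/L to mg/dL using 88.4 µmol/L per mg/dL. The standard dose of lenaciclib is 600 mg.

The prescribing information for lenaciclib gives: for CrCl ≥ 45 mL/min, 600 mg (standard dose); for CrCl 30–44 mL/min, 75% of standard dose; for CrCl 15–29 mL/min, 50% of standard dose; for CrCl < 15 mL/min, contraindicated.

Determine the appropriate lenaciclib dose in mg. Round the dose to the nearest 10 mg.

300 mg

SCr = 290 / 88.4 = 3.281 mg/dL
CrCl = (140 − 50) × 70 / (72 × 3.281) × 0.85 = 6300.0 / 236.23 × 0.85 ≈ 22.7 mL/min
CrCl ≈ 23 mL/min → bracket 15–29 mL/min.
50% of 600 mg = 300 mg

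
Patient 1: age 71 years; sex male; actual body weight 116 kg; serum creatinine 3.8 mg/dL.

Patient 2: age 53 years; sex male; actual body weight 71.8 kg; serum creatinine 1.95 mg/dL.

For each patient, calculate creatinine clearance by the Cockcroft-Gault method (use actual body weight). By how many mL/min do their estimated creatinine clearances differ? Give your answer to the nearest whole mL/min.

15 mL/min

Patient 1: CrCl = (140 − 71) × 116 / (72 × 3.8) = 8004.0 / 273.60 ≈ 29.3 mL/min
Patient 2: CrCl = (140 − 53) × 71.8 / (72 × 1.95) = 6246.6 / 140.40 ≈ 44.5 mL/min
|29.3 − 44.5| = 15.2 mL/min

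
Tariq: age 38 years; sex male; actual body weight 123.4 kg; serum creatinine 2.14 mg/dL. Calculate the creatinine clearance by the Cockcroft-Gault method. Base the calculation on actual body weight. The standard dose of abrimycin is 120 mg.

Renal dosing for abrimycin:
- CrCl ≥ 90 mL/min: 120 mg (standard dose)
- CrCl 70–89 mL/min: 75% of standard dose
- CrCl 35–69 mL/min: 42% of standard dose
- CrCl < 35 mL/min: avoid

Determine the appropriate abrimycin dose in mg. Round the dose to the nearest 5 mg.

CrCl = (140 − 38) × 123.4 / (72 × 2.14) = 12586.8 / 154.08 ≈ 81.7 mL/min
CrCl ≈ 82 mL/min → bracket 70–89 mL/min.
75% of 120 mg = 90 mg

90 mg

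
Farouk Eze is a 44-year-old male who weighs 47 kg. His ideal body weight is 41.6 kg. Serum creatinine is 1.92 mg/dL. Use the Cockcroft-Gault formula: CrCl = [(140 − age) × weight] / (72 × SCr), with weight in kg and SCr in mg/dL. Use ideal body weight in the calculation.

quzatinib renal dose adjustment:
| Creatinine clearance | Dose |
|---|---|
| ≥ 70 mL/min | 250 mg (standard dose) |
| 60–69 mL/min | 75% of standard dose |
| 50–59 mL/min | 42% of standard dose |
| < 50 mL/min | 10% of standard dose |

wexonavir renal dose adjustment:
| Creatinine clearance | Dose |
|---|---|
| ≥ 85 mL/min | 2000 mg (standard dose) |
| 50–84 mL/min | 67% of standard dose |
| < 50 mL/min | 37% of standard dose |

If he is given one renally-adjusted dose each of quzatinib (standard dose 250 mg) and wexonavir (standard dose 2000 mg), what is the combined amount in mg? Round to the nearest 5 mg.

CrCl = (140 − 44) × 41.6 / (72 × 1.92) = 3993.6 / 138.24 ≈ 28.9 mL/min
CrCl ≈ 29 mL/min.
quzatinib: < 50 mL/min → 10% of 250 mg = 25 mg.
wexonavir: < 50 mL/min → 37% of 2000 mg = 740 mg.
Total = 25 + 740 = 765 mg.

765 mg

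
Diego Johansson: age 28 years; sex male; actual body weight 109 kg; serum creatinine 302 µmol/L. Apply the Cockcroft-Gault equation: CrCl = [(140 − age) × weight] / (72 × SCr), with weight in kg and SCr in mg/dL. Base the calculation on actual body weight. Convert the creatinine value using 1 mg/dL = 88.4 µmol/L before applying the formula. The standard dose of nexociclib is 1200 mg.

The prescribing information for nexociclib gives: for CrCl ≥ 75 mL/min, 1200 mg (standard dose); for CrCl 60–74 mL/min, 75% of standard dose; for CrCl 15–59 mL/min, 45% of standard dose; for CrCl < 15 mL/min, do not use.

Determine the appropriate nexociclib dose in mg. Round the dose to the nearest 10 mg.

540 mg

SCr = 302 / 88.4 = 3.416 mg/dL
CrCl = (140 − 28) × 109 / (72 × 3.416) = 12208.0 / 245.95 ≈ 49.6 mL/min
CrCl ≈ 50 mL/min → bracket 15–59 mL/min.
45% of 1200 mg = 540 mg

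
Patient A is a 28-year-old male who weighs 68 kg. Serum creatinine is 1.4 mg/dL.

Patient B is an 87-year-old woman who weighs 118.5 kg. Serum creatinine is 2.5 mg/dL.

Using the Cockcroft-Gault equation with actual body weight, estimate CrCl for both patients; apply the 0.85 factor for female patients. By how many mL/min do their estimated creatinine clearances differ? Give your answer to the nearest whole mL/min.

Patient A: CrCl = (140 − 28) × 68 / (72 × 1.4) = 7616.0 / 100.80 ≈ 75.6 mL/min
Patient B: CrCl = (140 − 87) × 118.5 / (72 × 2.5) × 0.85 = 6280.5 / 180.00 × 0.85 ≈ 29.7 mL/min
|75.6 − 29.7| = 45.9 mL/min

46 mL/min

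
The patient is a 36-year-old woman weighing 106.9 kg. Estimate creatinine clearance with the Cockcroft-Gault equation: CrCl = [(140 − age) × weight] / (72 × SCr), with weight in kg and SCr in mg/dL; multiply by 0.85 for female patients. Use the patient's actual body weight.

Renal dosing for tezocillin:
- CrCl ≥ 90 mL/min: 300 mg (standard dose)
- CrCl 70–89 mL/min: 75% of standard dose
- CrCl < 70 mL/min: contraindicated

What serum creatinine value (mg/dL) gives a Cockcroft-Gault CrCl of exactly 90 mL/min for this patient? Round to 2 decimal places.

Standard dose requires CrCl ≥ 90 mL/min.
Set (140 − 36) × 106.9 × 0.85 / (72 × SCr) = 90
SCr = (140 − 36) × 106.9 × 0.85 / (72 × 90) = 1.458 mg/dL

1.46 mg/dL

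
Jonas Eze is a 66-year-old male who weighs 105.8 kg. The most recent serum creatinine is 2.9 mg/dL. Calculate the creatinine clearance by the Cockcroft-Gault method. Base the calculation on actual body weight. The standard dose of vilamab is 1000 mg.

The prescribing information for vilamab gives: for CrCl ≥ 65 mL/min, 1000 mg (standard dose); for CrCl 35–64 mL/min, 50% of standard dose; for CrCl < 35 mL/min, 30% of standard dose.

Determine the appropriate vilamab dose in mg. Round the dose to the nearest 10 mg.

500 mg

CrCl = (140 − 66) × 105.8 / (72 × 2.9) = 7829.2 / 208.80 ≈ 37.5 mL/min
CrCl ≈ 37 mL/min → bracket 35–64 mL/min.
50% of 1000 mg = 500 mg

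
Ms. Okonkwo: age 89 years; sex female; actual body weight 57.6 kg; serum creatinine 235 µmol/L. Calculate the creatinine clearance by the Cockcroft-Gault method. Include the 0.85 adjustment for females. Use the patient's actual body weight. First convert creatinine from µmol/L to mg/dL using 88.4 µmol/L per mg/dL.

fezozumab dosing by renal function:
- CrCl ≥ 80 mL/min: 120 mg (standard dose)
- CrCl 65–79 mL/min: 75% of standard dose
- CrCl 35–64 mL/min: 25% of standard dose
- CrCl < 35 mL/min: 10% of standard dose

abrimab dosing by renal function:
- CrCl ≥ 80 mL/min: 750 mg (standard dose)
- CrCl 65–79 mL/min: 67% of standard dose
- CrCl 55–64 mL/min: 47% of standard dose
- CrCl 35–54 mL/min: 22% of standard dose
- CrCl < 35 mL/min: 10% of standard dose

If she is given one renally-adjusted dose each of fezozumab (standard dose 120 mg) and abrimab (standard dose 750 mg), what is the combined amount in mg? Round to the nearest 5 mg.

85 mg

SCr = 235 / 88.4 = 2.658 mg/dL
CrCl = (140 − 89) × 57.6 / (72 × 2.658) × 0.85 = 2937.6 / 191.38 × 0.85 ≈ 13.0 mL/min
CrCl ≈ 13 mL/min.
fezozumab: < 35 mL/min → 10% of 120 mg = 12 mg.
abrimab: < 35 mL/min → 10% of 750 mg = 75 mg.
Total = 12 + 75 = 87 mg.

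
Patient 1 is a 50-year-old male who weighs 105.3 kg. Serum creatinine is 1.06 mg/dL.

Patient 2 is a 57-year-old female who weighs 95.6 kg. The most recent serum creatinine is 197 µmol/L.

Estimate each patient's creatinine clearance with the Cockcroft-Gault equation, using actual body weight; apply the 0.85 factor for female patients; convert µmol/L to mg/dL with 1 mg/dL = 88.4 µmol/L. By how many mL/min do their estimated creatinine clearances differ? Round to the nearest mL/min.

82 mL/min

Patient 1: CrCl = (140 − 50) × 105.3 / (72 × 1.06) = 9477.0 / 76.32 ≈ 124.2 mL/min
Patient 2: SCr = 197 / 88.4 = 2.229 mg/dL
Patient 2: CrCl = (140 − 57) × 95.6 / (72 × 2.229) × 0.85 = 7934.8 / 160.49 × 0.85 ≈ 42.0 mL/min
|124.2 − 42.0| = 82.2 mL/min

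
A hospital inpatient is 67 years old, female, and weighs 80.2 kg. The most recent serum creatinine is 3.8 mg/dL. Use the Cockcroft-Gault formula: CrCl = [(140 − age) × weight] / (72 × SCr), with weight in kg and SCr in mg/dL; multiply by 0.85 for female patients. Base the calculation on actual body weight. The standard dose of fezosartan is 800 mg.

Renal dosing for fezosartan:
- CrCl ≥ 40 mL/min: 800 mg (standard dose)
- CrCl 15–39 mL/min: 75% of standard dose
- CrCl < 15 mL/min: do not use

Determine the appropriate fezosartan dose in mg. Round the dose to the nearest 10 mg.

600 mg

CrCl = (140 − 67) × 80.2 / (72 × 3.8) × 0.85 = 5854.6 / 273.60 × 0.85 ≈ 18.2 mL/min
CrCl ≈ 18 mL/min → bracket 15–39 mL/min.
75% of 800 mg = 600 mg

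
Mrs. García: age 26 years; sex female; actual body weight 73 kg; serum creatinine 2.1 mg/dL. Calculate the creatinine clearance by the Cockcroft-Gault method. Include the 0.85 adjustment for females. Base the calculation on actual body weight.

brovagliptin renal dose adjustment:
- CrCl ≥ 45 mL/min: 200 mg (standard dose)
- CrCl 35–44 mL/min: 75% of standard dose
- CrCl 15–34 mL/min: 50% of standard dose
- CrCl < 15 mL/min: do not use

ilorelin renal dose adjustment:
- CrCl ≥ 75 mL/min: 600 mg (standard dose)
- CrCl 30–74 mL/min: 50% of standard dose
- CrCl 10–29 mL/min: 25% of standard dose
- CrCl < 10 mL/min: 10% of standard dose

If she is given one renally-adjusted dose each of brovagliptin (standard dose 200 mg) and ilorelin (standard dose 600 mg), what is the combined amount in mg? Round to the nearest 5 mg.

CrCl = (140 − 26) × 73 / (72 × 2.1) × 0.85 = 8322.0 / 151.20 × 0.85 ≈ 46.8 mL/min
CrCl ≈ 47 mL/min.
brovagliptin: ≥ 45 mL/min → 100% of 200 mg = 200 mg.
ilorelin: 30–74 mL/min → 50% of 600 mg = 300 mg.
Total = 200 + 300 = 500 mg.

500 mg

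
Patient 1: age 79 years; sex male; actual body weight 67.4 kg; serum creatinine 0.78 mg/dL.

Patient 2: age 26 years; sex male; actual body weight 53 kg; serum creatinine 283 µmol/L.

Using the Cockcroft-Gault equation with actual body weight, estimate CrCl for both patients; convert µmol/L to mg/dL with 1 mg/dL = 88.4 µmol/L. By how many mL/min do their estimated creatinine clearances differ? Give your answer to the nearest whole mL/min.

Patient 1: CrCl = (140 − 79) × 67.4 / (72 × 0.78) = 4111.4 / 56.16 ≈ 73.2 mL/min
Patient 2: SCr = 283 / 88.4 = 3.201 mg/dL
Patient 2: CrCl = (140 − 26) × 53 / (72 × 3.201) = 6042.0 / 230.47 ≈ 26.2 mL/min
|73.2 − 26.2| = 47.0 mL/min

47 mL/min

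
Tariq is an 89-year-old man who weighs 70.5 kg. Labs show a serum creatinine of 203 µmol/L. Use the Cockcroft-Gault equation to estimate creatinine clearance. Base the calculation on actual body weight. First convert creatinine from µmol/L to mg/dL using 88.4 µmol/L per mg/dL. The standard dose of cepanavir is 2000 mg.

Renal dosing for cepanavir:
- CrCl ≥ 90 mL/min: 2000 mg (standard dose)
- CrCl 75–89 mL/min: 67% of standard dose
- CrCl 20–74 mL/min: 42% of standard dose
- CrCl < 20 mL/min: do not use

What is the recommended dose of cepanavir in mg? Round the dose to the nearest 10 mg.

840 mg

SCr = 203 / 88.4 = 2.296 mg/dL
CrCl = (140 − 89) × 70.5 / (72 × 2.296) = 3595.5 / 165.31 ≈ 21.7 mL/min
CrCl ≈ 22 mL/min → bracket 20–74 mL/min.
42% of 2000 mg = 840 mg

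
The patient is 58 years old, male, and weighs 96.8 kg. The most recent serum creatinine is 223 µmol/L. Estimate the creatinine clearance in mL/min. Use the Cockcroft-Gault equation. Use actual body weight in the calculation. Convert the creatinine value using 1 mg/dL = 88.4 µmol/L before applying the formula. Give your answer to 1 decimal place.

SCr = 223 / 88.4 = 2.523 mg/dL
CrCl = (140 − 58) × 96.8 / (72 × 2.523) = 7937.6 / 181.66 ≈ 43.7 mL/min

43.7 mL/min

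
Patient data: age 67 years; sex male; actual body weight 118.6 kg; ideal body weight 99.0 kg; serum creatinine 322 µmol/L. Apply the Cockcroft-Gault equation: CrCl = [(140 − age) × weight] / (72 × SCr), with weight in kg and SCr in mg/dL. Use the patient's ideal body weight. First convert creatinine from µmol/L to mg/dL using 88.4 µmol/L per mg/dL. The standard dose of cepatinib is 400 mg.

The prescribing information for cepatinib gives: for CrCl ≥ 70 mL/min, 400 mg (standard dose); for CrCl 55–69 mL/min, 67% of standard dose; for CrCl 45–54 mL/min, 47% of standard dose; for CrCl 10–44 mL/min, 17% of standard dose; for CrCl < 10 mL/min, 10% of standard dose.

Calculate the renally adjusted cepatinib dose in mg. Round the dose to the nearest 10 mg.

SCr = 322 / 88.4 = 3.643 mg/dL
CrCl = (140 − 67) × 99 / (72 × 3.643) = 7227.0 / 262.30 ≈ 27.6 mL/min
CrCl ≈ 28 mL/min → bracket 10–44 mL/min.
17% of 400 mg = 68 mg → 70 mg

70 mg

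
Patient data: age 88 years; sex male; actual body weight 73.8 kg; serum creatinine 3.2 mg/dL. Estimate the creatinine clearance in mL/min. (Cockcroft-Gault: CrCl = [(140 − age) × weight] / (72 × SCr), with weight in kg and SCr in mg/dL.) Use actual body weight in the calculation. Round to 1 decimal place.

CrCl = (140 − 88) × 73.8 / (72 × 3.2) = 3837.6 / 230.40 ≈ 16.7 mL/min

16.7 mL/min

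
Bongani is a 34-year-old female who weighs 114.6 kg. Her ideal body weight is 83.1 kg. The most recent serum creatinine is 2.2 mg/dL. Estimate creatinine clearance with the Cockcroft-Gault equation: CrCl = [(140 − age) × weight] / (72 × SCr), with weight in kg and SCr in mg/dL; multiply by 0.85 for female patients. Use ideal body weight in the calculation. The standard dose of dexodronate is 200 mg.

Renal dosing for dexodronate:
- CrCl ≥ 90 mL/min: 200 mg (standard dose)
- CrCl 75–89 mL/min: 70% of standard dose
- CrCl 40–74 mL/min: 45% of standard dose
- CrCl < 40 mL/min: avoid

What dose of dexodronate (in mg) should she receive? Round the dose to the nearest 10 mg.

CrCl = (140 − 34) × 83.1 / (72 × 2.2) × 0.85 = 8808.6 / 158.40 × 0.85 ≈ 47.3 mL/min
CrCl ≈ 47 mL/min → bracket 40–74 mL/min.
45% of 200 mg = 90 mg

90 mg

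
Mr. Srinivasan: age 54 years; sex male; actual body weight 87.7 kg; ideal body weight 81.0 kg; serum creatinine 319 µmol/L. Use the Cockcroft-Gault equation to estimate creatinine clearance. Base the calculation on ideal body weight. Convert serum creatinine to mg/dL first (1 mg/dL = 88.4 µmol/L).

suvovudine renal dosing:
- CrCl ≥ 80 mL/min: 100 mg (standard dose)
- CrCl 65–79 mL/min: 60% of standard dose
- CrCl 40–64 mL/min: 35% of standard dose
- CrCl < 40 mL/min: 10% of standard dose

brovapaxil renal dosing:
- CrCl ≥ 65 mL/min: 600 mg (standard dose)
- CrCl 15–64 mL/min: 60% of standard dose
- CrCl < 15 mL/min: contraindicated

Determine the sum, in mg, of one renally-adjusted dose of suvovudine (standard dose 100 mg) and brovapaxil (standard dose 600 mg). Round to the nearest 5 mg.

SCr = 319 / 88.4 = 3.609 mg/dL
CrCl = (140 − 54) × 81 / (72 × 3.609) = 6966.0 / 259.85 ≈ 26.8 mL/min
CrCl ≈ 27 mL/min.
suvovudine: < 40 mL/min → 10% of 100 mg = 10 mg.
brovapaxil: 15–64 mL/min → 60% of 600 mg = 360 mg.
Total = 10 + 360 = 370 mg.

370 mg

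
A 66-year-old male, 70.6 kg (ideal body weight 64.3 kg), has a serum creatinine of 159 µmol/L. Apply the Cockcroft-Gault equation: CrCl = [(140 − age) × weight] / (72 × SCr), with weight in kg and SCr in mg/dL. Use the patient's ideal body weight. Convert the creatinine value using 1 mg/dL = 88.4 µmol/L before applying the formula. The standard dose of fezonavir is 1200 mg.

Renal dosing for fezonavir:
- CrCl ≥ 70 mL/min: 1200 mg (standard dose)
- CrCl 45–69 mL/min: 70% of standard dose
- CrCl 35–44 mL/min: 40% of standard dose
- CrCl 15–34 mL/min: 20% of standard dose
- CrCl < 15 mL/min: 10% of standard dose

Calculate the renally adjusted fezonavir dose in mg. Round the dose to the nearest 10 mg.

480 mg

SCr = 159 / 88.4 = 1.799 mg/dL
CrCl = (140 − 66) × 64.3 / (72 × 1.799) = 4758.2 / 129.53 ≈ 36.7 mL/min
CrCl ≈ 37 mL/min → bracket 35–44 mL/min.
40% of 1200 mg = 480 mg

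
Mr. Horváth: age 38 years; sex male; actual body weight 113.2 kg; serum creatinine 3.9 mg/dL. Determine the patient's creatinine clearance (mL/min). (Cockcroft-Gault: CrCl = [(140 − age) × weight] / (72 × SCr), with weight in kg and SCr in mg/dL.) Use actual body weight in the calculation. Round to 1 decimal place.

41.1 mL/min

CrCl = (140 − 38) × 113.2 / (72 × 3.9) = 11546.4 / 280.80 ≈ 41.1 mL/min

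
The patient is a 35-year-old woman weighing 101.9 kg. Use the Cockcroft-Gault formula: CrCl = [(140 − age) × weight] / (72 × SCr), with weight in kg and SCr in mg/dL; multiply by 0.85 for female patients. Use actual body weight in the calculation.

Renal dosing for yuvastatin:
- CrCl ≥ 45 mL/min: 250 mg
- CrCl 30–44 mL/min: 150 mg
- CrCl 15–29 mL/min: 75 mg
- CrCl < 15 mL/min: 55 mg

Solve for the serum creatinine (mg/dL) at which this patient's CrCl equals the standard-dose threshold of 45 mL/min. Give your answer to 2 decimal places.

2.81 mg/dL

Standard dose requires CrCl ≥ 45 mL/min.
Set (140 − 35) × 101.9 × 0.85 / (72 × SCr) = 45
SCr = (140 − 35) × 101.9 × 0.85 / (72 × 45) = 2.807 mg/dL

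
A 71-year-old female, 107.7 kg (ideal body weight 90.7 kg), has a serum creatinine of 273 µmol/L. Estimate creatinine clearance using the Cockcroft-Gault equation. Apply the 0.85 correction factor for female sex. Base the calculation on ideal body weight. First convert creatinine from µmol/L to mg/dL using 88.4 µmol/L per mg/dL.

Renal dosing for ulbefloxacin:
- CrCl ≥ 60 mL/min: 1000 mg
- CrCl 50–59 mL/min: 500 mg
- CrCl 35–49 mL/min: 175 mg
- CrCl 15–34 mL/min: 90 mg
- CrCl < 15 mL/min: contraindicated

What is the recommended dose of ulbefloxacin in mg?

90 mg

SCr = 273 / 88.4 = 3.088 mg/dL
CrCl = (140 − 71) × 90.7 / (72 × 3.088) × 0.85 = 6258.3 / 222.34 × 0.85 ≈ 23.9 mL/min
CrCl ≈ 24 mL/min → bracket 15–34 mL/min.
Dose for this bracket: 90 mg.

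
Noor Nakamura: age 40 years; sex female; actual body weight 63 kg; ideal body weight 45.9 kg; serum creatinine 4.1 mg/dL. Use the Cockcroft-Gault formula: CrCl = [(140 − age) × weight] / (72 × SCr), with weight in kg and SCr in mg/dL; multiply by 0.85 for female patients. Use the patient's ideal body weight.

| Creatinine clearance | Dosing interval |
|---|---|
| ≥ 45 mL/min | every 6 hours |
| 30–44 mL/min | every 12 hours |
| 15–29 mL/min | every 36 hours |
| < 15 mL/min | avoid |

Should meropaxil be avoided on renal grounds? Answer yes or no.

CrCl = (140 − 40) × 45.9 / (72 × 4.1) × 0.85 = 4590.0 / 295.20 × 0.85 ≈ 13.2 mL/min
CrCl ≈ 13 mL/min, which is < 15 mL/min.

yes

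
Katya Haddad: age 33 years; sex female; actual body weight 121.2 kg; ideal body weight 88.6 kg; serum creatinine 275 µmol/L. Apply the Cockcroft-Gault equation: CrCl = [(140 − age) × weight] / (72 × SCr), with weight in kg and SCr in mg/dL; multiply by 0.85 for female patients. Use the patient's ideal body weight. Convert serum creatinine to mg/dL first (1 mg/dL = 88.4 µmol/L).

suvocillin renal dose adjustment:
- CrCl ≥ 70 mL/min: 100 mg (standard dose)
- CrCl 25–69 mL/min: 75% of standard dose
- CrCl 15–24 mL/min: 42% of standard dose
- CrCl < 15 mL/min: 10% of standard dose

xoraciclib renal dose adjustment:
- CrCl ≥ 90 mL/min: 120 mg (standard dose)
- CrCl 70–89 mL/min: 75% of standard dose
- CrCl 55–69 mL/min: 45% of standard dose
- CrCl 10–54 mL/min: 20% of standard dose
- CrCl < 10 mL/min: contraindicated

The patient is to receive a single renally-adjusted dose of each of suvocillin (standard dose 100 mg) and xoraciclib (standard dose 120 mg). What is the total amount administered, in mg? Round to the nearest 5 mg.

SCr = 275 / 88.4 = 3.111 mg/dL
CrCl = (140 − 33) × 88.6 / (72 × 3.111) × 0.85 = 9480.2 / 223.99 × 0.85 ≈ 36.0 mL/min
CrCl ≈ 36 mL/min.
suvocillin: 25–69 mL/min → 75% of 100 mg = 75 mg.
xoraciclib: 10–54 mL/min → 20% of 120 mg = 24 mg.
Total = 75 + 24 = 99 mg.

100 mg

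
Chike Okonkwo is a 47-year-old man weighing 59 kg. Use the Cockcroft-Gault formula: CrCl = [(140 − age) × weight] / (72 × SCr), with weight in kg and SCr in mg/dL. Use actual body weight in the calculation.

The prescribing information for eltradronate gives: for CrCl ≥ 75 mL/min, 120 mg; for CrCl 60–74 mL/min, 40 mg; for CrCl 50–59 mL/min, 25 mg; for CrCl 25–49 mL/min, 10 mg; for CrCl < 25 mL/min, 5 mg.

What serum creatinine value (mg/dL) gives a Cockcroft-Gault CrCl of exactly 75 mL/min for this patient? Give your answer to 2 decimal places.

Standard dose requires CrCl ≥ 75 mL/min.
Set (140 − 47) × 59 / (72 × SCr) = 75
SCr = (140 − 47) × 59 / (72 × 75) = 1.016 mg/dL

1.02 mg/dL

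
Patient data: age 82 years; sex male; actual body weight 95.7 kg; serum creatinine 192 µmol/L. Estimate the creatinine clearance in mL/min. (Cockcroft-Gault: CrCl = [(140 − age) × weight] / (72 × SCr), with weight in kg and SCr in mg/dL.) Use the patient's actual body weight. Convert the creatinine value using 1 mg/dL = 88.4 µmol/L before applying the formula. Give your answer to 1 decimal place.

SCr = 192 / 88.4 = 2.172 mg/dL
CrCl = (140 − 82) × 95.7 / (72 × 2.172) = 5550.6 / 156.38 ≈ 35.5 mL/min

35.5 mL/min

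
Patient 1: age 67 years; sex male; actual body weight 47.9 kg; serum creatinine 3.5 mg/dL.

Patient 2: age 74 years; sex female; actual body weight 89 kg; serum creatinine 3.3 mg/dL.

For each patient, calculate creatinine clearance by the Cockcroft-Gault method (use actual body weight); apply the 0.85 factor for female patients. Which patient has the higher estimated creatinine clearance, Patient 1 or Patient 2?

Patient 1: CrCl = (140 − 67) × 47.9 / (72 × 3.5) = 3496.7 / 252.00 ≈ 13.9 mL/min
Patient 2: CrCl = (140 − 74) × 89 / (72 × 3.3) × 0.85 = 5874.0 / 237.60 × 0.85 ≈ 21.0 mL/min
13.9 vs 21.0 mL/min → Patient 2 is higher.

Patient 2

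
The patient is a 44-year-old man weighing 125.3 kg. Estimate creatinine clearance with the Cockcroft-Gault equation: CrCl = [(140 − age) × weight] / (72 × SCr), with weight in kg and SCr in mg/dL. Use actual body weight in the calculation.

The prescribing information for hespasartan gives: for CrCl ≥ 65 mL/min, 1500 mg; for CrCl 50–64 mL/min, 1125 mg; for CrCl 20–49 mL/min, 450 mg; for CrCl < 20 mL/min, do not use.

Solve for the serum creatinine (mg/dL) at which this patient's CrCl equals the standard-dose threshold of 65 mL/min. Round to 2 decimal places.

Standard dose requires CrCl ≥ 65 mL/min.
Set (140 − 44) × 125.3 / (72 × SCr) = 65
SCr = (140 − 44) × 125.3 / (72 × 65) = 2.570 mg/dL

2.57 mg/dL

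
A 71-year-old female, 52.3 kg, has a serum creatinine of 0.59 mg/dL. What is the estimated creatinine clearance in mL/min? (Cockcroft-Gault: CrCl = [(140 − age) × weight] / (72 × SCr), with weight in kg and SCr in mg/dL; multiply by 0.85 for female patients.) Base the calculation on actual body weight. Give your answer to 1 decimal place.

CrCl = (140 − 71) × 52.3 / (72 × 0.59) × 0.85 = 3608.7 / 42.48 × 0.85 ≈ 72.2 mL/min

72.2 mL/min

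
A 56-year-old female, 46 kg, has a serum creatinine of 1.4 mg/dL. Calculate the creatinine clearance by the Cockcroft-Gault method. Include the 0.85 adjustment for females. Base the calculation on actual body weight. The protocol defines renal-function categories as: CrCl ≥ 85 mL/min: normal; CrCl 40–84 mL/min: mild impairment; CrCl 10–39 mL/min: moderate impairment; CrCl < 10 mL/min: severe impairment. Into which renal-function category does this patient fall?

moderate impairment

CrCl = (140 − 56) × 46 / (72 × 1.4) × 0.85 = 3864.0 / 100.80 × 0.85 ≈ 32.6 mL/min
33 mL/min falls in the 'moderate impairment' range.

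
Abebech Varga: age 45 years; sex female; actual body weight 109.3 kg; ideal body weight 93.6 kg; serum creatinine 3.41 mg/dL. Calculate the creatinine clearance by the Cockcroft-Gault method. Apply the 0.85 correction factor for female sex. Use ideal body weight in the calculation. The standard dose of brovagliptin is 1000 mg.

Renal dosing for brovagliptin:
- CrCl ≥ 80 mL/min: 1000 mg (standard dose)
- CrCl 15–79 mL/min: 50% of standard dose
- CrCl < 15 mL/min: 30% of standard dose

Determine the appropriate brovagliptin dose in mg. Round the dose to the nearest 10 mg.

CrCl = (140 − 45) × 93.6 / (72 × 3.41) × 0.85 = 8892.0 / 245.52 × 0.85 ≈ 30.8 mL/min
CrCl ≈ 31 mL/min → bracket 15–79 mL/min.
50% of 1000 mg = 500 mg

500 mg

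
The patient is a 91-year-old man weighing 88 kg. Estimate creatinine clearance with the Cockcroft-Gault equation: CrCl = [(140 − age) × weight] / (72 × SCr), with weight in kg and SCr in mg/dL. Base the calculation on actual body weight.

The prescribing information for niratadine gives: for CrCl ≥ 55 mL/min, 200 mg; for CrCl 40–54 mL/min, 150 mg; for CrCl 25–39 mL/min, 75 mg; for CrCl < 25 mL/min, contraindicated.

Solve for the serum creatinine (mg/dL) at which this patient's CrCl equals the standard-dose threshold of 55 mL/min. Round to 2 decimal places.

1.09 mg/dL

Standard dose requires CrCl ≥ 55 mL/min.
Set (140 − 91) × 88 / (72 × SCr) = 55
SCr = (140 − 91) × 88 / (72 × 55) = 1.089 mg/dL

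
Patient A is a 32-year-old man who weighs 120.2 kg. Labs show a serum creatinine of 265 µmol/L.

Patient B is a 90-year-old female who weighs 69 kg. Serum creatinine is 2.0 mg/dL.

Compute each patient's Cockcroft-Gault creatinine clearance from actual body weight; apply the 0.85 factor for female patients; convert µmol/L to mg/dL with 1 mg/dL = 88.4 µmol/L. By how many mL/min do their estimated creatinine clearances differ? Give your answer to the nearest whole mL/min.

40 mL/min

Patient A: SCr = 265 / 88.4 = 2.998 mg/dL
Patient A: CrCl = (140 − 32) × 120.2 / (72 × 2.998) = 12981.6 / 215.86 ≈ 60.1 mL/min
Patient B: CrCl = (140 − 90) × 69 / (72 × 2) × 0.85 = 3450.0 / 144.00 × 0.85 ≈ 20.4 mL/min
|60.1 − 20.4| = 39.7 mL/min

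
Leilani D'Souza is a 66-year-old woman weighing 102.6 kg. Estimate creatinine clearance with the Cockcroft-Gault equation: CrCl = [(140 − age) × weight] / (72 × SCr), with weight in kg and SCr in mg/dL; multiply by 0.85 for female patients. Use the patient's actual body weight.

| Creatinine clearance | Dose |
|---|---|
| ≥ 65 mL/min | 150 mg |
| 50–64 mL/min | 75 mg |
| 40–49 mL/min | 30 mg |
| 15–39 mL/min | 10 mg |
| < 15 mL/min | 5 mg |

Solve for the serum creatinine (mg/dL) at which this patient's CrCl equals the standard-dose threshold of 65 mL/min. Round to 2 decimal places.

1.38 mg/dL

Standard dose requires CrCl ≥ 65 mL/min.
Set (140 − 66) × 102.6 × 0.85 / (72 × SCr) = 65
SCr = (140 − 66) × 102.6 × 0.85 / (72 × 65) = 1.379 mg/dL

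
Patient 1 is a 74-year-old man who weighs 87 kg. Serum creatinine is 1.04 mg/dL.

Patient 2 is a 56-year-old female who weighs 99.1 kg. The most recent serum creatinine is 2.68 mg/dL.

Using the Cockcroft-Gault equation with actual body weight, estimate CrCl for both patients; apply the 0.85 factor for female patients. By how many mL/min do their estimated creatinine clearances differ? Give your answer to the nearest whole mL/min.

40 mL/min

Patient 1: CrCl = (140 − 74) × 87 / (72 × 1.04) = 5742.0 / 74.88 ≈ 76.7 mL/min
Patient 2: CrCl = (140 − 56) × 99.1 / (72 × 2.68) × 0.85 = 8324.4 / 192.96 × 0.85 ≈ 36.7 mL/min
|76.7 − 36.7| = 40.0 mL/min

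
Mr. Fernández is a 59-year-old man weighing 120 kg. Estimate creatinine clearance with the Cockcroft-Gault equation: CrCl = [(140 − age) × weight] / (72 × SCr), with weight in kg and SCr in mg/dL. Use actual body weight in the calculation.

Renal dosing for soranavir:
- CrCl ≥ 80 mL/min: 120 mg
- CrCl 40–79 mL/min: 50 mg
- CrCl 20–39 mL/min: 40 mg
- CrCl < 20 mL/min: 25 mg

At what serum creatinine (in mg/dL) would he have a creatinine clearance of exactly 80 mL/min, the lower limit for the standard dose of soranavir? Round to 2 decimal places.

1.69 mg/dL

Standard dose requires CrCl ≥ 80 mL/min.
Set (140 − 59) × 120 / (72 × SCr) = 80
SCr = (140 − 59) × 120 / (72 × 80) = 1.688 mg/dL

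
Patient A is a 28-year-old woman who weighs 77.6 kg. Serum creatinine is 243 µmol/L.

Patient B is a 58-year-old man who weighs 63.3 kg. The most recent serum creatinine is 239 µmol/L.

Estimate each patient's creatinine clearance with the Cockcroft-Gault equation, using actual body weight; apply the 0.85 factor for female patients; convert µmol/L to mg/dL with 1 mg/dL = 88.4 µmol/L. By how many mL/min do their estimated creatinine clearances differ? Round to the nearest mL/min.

Patient A: SCr = 243 / 88.4 = 2.749 mg/dL
Patient A: CrCl = (140 − 28) × 77.6 / (72 × 2.749) × 0.85 = 8691.2 / 197.93 × 0.85 ≈ 37.3 mL/min
Patient B: SCr = 239 / 88.4 = 2.704 mg/dL
Patient B: CrCl = (140 − 58) × 63.3 / (72 × 2.704) = 5190.6 / 194.69 ≈ 26.7 mL/min
|37.3 − 26.7| = 10.6 mL/min

11 mL/min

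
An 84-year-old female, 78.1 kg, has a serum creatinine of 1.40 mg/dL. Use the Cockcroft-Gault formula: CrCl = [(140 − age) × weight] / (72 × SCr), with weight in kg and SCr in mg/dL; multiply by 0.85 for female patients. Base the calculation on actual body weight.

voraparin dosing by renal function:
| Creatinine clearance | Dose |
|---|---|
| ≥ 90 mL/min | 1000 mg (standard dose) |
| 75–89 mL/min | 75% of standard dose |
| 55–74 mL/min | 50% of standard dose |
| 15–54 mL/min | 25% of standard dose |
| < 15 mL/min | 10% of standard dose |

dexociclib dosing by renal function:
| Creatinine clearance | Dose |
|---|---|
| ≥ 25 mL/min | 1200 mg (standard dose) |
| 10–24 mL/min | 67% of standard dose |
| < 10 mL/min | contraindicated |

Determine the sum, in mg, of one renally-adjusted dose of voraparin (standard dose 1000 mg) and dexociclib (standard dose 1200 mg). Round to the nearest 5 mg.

CrCl = (140 − 84) × 78.1 / (72 × 1.4) × 0.85 = 4373.6 / 100.80 × 0.85 ≈ 36.9 mL/min
CrCl ≈ 37 mL/min.
voraparin: 15–54 mL/min → 25% of 1000 mg = 250 mg.
dexociclib: ≥ 25 mL/min → 100% of 1200 mg = 1200 mg.
Total = 250 + 1200 = 1450 mg.

1450 mg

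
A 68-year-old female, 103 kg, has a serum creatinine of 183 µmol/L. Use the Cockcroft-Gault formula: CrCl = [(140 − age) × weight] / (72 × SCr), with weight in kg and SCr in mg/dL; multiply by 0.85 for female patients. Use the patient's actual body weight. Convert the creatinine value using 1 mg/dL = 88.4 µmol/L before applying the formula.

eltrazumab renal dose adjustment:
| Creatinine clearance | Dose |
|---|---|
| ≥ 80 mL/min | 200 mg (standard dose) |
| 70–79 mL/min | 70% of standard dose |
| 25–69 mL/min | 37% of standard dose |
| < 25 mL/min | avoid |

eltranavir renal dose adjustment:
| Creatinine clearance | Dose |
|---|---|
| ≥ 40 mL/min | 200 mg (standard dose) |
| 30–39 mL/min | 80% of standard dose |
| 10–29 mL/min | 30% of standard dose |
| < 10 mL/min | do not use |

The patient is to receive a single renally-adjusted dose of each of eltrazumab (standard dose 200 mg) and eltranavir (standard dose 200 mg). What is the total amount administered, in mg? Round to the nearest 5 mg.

275 mg

SCr = 183 / 88.4 = 2.07 mg/dL
CrCl = (140 − 68) × 103 / (72 × 2.07) × 0.85 = 7416.0 / 149.04 × 0.85 ≈ 42.3 mL/min
CrCl ≈ 42 mL/min.
eltrazumab: 25–69 mL/min → 37% of 200 mg = 74 mg.
eltranavir: ≥ 40 mL/min → 100% of 200 mg = 200 mg.
Total = 74 + 200 = 274 mg.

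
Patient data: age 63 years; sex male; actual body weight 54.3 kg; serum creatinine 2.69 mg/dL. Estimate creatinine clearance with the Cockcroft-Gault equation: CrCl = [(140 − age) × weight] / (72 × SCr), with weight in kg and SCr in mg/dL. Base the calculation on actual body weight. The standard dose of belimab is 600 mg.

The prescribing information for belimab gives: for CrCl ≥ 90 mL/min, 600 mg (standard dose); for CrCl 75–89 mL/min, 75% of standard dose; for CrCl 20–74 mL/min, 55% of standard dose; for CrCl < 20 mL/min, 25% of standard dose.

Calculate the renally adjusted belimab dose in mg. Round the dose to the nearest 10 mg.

CrCl = (140 − 63) × 54.3 / (72 × 2.69) = 4181.1 / 193.68 ≈ 21.6 mL/min
CrCl ≈ 22 mL/min → bracket 20–74 mL/min.
55% of 600 mg = 330 mg

330 mg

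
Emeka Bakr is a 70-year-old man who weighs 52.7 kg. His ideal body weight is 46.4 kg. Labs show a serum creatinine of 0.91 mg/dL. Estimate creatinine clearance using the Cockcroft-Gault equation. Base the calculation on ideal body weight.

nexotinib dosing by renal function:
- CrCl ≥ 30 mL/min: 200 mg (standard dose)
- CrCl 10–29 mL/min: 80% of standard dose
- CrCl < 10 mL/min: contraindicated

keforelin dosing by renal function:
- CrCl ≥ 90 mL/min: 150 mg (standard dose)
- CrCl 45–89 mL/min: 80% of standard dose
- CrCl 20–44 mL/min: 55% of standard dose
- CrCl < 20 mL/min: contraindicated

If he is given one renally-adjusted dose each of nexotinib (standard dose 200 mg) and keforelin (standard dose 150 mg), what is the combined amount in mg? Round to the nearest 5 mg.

CrCl = (140 − 70) × 46.4 / (72 × 0.91) = 3248.0 / 65.52 ≈ 49.6 mL/min
CrCl ≈ 50 mL/min.
nexotinib: ≥ 30 mL/min → 100% of 200 mg = 200 mg.
keforelin: 45–89 mL/min → 80% of 150 mg = 120 mg.
Total = 200 + 120 = 320 mg.

320 mg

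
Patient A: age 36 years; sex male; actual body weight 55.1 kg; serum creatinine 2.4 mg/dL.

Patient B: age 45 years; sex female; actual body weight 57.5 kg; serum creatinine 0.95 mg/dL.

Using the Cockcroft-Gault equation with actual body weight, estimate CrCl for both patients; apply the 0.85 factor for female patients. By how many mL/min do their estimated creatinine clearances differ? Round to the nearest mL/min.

Patient A: CrCl = (140 − 36) × 55.1 / (72 × 2.4) = 5730.4 / 172.80 ≈ 33.2 mL/min
Patient B: CrCl = (140 − 45) × 57.5 / (72 × 0.95) × 0.85 = 5462.5 / 68.40 × 0.85 ≈ 67.9 mL/min
|33.2 − 67.9| = 34.7 mL/min

35 mL/min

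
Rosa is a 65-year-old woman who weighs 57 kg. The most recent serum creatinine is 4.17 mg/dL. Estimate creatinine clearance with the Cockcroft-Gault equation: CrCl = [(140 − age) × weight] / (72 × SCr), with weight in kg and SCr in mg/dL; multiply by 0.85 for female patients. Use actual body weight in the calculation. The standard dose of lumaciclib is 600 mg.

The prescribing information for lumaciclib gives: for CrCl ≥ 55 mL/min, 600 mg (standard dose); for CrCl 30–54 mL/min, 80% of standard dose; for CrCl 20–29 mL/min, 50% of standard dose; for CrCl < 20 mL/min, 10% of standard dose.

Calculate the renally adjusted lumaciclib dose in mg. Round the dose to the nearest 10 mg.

60 mg

CrCl = (140 − 65) × 57 / (72 × 4.17) × 0.85 = 4275.0 / 300.24 × 0.85 ≈ 12.1 mL/min
CrCl ≈ 12 mL/min → bracket < 20 mL/min.
10% of 600 mg = 60 mg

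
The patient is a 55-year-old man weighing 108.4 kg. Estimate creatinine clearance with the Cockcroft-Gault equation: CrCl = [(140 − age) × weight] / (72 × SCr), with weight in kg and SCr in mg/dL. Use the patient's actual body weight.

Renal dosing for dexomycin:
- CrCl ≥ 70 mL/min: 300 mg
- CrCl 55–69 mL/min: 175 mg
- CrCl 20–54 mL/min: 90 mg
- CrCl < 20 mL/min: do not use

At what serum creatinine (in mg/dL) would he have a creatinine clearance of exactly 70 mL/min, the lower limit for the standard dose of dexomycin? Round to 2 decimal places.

Standard dose requires CrCl ≥ 70 mL/min.
Set (140 − 55) × 108.4 / (72 × SCr) = 70
SCr = (140 − 55) × 108.4 / (72 × 70) = 1.828 mg/dL

1.83 mg/dL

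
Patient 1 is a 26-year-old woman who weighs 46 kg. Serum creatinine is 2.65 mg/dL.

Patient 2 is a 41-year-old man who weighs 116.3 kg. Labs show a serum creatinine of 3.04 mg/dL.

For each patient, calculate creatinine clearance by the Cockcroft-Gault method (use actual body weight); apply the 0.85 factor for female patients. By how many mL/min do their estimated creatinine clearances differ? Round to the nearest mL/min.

29 mL/min

Patient 1: CrCl = (140 − 26) × 46 / (72 × 2.65) × 0.85 = 5244.0 / 190.80 × 0.85 ≈ 23.4 mL/min
Patient 2: CrCl = (140 − 41) × 116.3 / (72 × 3.04) = 11513.7 / 218.88 ≈ 52.6 mL/min
|23.4 − 52.6| = 29.2 mL/min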